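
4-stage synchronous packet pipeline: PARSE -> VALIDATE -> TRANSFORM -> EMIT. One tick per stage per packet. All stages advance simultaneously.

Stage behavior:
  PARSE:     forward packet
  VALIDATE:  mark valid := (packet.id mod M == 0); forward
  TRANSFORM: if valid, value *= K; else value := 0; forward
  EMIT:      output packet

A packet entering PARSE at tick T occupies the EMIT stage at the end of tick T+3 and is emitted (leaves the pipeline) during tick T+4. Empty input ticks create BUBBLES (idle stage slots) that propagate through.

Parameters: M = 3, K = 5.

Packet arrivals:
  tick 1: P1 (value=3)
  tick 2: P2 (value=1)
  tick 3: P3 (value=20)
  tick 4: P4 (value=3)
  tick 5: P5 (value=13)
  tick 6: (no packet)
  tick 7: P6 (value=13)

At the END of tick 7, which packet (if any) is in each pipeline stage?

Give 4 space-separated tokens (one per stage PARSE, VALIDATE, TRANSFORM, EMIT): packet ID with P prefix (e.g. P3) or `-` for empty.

Answer: P6 - P5 P4

Derivation:
Tick 1: [PARSE:P1(v=3,ok=F), VALIDATE:-, TRANSFORM:-, EMIT:-] out:-; in:P1
Tick 2: [PARSE:P2(v=1,ok=F), VALIDATE:P1(v=3,ok=F), TRANSFORM:-, EMIT:-] out:-; in:P2
Tick 3: [PARSE:P3(v=20,ok=F), VALIDATE:P2(v=1,ok=F), TRANSFORM:P1(v=0,ok=F), EMIT:-] out:-; in:P3
Tick 4: [PARSE:P4(v=3,ok=F), VALIDATE:P3(v=20,ok=T), TRANSFORM:P2(v=0,ok=F), EMIT:P1(v=0,ok=F)] out:-; in:P4
Tick 5: [PARSE:P5(v=13,ok=F), VALIDATE:P4(v=3,ok=F), TRANSFORM:P3(v=100,ok=T), EMIT:P2(v=0,ok=F)] out:P1(v=0); in:P5
Tick 6: [PARSE:-, VALIDATE:P5(v=13,ok=F), TRANSFORM:P4(v=0,ok=F), EMIT:P3(v=100,ok=T)] out:P2(v=0); in:-
Tick 7: [PARSE:P6(v=13,ok=F), VALIDATE:-, TRANSFORM:P5(v=0,ok=F), EMIT:P4(v=0,ok=F)] out:P3(v=100); in:P6
At end of tick 7: ['P6', '-', 'P5', 'P4']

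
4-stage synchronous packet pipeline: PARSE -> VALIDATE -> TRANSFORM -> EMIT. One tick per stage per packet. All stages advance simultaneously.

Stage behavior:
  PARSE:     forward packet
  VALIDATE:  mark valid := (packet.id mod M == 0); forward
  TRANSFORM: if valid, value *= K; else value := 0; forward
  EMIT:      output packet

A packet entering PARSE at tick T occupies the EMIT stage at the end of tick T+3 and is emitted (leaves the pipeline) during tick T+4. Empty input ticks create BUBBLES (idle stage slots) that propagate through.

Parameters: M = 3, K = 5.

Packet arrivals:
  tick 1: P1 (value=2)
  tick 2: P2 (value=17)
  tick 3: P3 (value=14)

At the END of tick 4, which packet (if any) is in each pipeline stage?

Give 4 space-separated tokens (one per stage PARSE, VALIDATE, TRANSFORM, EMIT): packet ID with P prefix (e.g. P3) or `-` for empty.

Answer: - P3 P2 P1

Derivation:
Tick 1: [PARSE:P1(v=2,ok=F), VALIDATE:-, TRANSFORM:-, EMIT:-] out:-; in:P1
Tick 2: [PARSE:P2(v=17,ok=F), VALIDATE:P1(v=2,ok=F), TRANSFORM:-, EMIT:-] out:-; in:P2
Tick 3: [PARSE:P3(v=14,ok=F), VALIDATE:P2(v=17,ok=F), TRANSFORM:P1(v=0,ok=F), EMIT:-] out:-; in:P3
Tick 4: [PARSE:-, VALIDATE:P3(v=14,ok=T), TRANSFORM:P2(v=0,ok=F), EMIT:P1(v=0,ok=F)] out:-; in:-
At end of tick 4: ['-', 'P3', 'P2', 'P1']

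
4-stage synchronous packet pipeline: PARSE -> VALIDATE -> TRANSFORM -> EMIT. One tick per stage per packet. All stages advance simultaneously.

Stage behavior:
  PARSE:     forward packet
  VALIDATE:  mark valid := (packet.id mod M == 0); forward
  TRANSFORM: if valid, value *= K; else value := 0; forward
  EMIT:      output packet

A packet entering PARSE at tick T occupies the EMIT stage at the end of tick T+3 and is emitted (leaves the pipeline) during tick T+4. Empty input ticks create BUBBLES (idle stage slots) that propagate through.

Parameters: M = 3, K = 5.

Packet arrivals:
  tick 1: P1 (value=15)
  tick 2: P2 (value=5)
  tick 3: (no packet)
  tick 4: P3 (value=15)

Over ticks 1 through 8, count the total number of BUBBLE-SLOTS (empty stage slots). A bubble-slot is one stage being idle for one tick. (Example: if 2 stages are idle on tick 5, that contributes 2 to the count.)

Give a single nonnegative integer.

Tick 1: [PARSE:P1(v=15,ok=F), VALIDATE:-, TRANSFORM:-, EMIT:-] out:-; bubbles=3
Tick 2: [PARSE:P2(v=5,ok=F), VALIDATE:P1(v=15,ok=F), TRANSFORM:-, EMIT:-] out:-; bubbles=2
Tick 3: [PARSE:-, VALIDATE:P2(v=5,ok=F), TRANSFORM:P1(v=0,ok=F), EMIT:-] out:-; bubbles=2
Tick 4: [PARSE:P3(v=15,ok=F), VALIDATE:-, TRANSFORM:P2(v=0,ok=F), EMIT:P1(v=0,ok=F)] out:-; bubbles=1
Tick 5: [PARSE:-, VALIDATE:P3(v=15,ok=T), TRANSFORM:-, EMIT:P2(v=0,ok=F)] out:P1(v=0); bubbles=2
Tick 6: [PARSE:-, VALIDATE:-, TRANSFORM:P3(v=75,ok=T), EMIT:-] out:P2(v=0); bubbles=3
Tick 7: [PARSE:-, VALIDATE:-, TRANSFORM:-, EMIT:P3(v=75,ok=T)] out:-; bubbles=3
Tick 8: [PARSE:-, VALIDATE:-, TRANSFORM:-, EMIT:-] out:P3(v=75); bubbles=4
Total bubble-slots: 20

Answer: 20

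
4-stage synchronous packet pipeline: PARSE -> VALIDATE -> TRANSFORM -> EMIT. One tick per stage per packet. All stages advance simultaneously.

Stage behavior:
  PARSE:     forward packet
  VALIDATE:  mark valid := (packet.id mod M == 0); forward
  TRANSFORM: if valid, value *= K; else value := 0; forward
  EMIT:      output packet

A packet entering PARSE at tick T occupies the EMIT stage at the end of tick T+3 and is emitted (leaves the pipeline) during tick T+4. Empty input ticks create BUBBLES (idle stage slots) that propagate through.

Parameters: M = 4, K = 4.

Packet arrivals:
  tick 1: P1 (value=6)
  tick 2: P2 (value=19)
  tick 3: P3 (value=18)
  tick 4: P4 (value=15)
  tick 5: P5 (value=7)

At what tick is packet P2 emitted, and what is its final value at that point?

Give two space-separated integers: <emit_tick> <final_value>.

Tick 1: [PARSE:P1(v=6,ok=F), VALIDATE:-, TRANSFORM:-, EMIT:-] out:-; in:P1
Tick 2: [PARSE:P2(v=19,ok=F), VALIDATE:P1(v=6,ok=F), TRANSFORM:-, EMIT:-] out:-; in:P2
Tick 3: [PARSE:P3(v=18,ok=F), VALIDATE:P2(v=19,ok=F), TRANSFORM:P1(v=0,ok=F), EMIT:-] out:-; in:P3
Tick 4: [PARSE:P4(v=15,ok=F), VALIDATE:P3(v=18,ok=F), TRANSFORM:P2(v=0,ok=F), EMIT:P1(v=0,ok=F)] out:-; in:P4
Tick 5: [PARSE:P5(v=7,ok=F), VALIDATE:P4(v=15,ok=T), TRANSFORM:P3(v=0,ok=F), EMIT:P2(v=0,ok=F)] out:P1(v=0); in:P5
Tick 6: [PARSE:-, VALIDATE:P5(v=7,ok=F), TRANSFORM:P4(v=60,ok=T), EMIT:P3(v=0,ok=F)] out:P2(v=0); in:-
Tick 7: [PARSE:-, VALIDATE:-, TRANSFORM:P5(v=0,ok=F), EMIT:P4(v=60,ok=T)] out:P3(v=0); in:-
Tick 8: [PARSE:-, VALIDATE:-, TRANSFORM:-, EMIT:P5(v=0,ok=F)] out:P4(v=60); in:-
Tick 9: [PARSE:-, VALIDATE:-, TRANSFORM:-, EMIT:-] out:P5(v=0); in:-
P2: arrives tick 2, valid=False (id=2, id%4=2), emit tick 6, final value 0

Answer: 6 0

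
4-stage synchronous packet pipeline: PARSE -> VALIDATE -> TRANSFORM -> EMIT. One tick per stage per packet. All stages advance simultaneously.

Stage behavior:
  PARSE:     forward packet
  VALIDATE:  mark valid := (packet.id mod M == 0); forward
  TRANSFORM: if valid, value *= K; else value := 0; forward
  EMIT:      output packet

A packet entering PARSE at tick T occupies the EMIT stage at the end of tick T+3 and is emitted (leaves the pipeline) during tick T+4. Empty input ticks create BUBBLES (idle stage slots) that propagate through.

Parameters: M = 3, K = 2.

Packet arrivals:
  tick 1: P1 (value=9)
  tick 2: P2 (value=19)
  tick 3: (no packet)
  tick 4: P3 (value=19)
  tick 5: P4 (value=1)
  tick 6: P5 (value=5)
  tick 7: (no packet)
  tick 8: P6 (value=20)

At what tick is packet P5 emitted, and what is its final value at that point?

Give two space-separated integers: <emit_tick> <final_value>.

Tick 1: [PARSE:P1(v=9,ok=F), VALIDATE:-, TRANSFORM:-, EMIT:-] out:-; in:P1
Tick 2: [PARSE:P2(v=19,ok=F), VALIDATE:P1(v=9,ok=F), TRANSFORM:-, EMIT:-] out:-; in:P2
Tick 3: [PARSE:-, VALIDATE:P2(v=19,ok=F), TRANSFORM:P1(v=0,ok=F), EMIT:-] out:-; in:-
Tick 4: [PARSE:P3(v=19,ok=F), VALIDATE:-, TRANSFORM:P2(v=0,ok=F), EMIT:P1(v=0,ok=F)] out:-; in:P3
Tick 5: [PARSE:P4(v=1,ok=F), VALIDATE:P3(v=19,ok=T), TRANSFORM:-, EMIT:P2(v=0,ok=F)] out:P1(v=0); in:P4
Tick 6: [PARSE:P5(v=5,ok=F), VALIDATE:P4(v=1,ok=F), TRANSFORM:P3(v=38,ok=T), EMIT:-] out:P2(v=0); in:P5
Tick 7: [PARSE:-, VALIDATE:P5(v=5,ok=F), TRANSFORM:P4(v=0,ok=F), EMIT:P3(v=38,ok=T)] out:-; in:-
Tick 8: [PARSE:P6(v=20,ok=F), VALIDATE:-, TRANSFORM:P5(v=0,ok=F), EMIT:P4(v=0,ok=F)] out:P3(v=38); in:P6
Tick 9: [PARSE:-, VALIDATE:P6(v=20,ok=T), TRANSFORM:-, EMIT:P5(v=0,ok=F)] out:P4(v=0); in:-
Tick 10: [PARSE:-, VALIDATE:-, TRANSFORM:P6(v=40,ok=T), EMIT:-] out:P5(v=0); in:-
Tick 11: [PARSE:-, VALIDATE:-, TRANSFORM:-, EMIT:P6(v=40,ok=T)] out:-; in:-
Tick 12: [PARSE:-, VALIDATE:-, TRANSFORM:-, EMIT:-] out:P6(v=40); in:-
P5: arrives tick 6, valid=False (id=5, id%3=2), emit tick 10, final value 0

Answer: 10 0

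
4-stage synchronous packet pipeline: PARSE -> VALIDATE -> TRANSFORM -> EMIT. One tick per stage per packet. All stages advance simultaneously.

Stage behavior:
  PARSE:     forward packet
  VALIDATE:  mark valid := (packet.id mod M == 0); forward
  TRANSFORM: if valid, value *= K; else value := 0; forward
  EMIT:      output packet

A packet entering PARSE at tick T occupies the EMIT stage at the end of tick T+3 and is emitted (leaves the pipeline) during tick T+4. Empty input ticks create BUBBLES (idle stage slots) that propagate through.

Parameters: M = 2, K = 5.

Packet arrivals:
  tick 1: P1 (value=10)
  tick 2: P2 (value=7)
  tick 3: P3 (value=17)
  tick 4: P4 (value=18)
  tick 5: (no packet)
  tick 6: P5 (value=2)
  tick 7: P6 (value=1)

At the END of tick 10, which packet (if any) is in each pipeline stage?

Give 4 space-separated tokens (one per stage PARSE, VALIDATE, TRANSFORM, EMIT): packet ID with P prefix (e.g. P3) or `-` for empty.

Tick 1: [PARSE:P1(v=10,ok=F), VALIDATE:-, TRANSFORM:-, EMIT:-] out:-; in:P1
Tick 2: [PARSE:P2(v=7,ok=F), VALIDATE:P1(v=10,ok=F), TRANSFORM:-, EMIT:-] out:-; in:P2
Tick 3: [PARSE:P3(v=17,ok=F), VALIDATE:P2(v=7,ok=T), TRANSFORM:P1(v=0,ok=F), EMIT:-] out:-; in:P3
Tick 4: [PARSE:P4(v=18,ok=F), VALIDATE:P3(v=17,ok=F), TRANSFORM:P2(v=35,ok=T), EMIT:P1(v=0,ok=F)] out:-; in:P4
Tick 5: [PARSE:-, VALIDATE:P4(v=18,ok=T), TRANSFORM:P3(v=0,ok=F), EMIT:P2(v=35,ok=T)] out:P1(v=0); in:-
Tick 6: [PARSE:P5(v=2,ok=F), VALIDATE:-, TRANSFORM:P4(v=90,ok=T), EMIT:P3(v=0,ok=F)] out:P2(v=35); in:P5
Tick 7: [PARSE:P6(v=1,ok=F), VALIDATE:P5(v=2,ok=F), TRANSFORM:-, EMIT:P4(v=90,ok=T)] out:P3(v=0); in:P6
Tick 8: [PARSE:-, VALIDATE:P6(v=1,ok=T), TRANSFORM:P5(v=0,ok=F), EMIT:-] out:P4(v=90); in:-
Tick 9: [PARSE:-, VALIDATE:-, TRANSFORM:P6(v=5,ok=T), EMIT:P5(v=0,ok=F)] out:-; in:-
Tick 10: [PARSE:-, VALIDATE:-, TRANSFORM:-, EMIT:P6(v=5,ok=T)] out:P5(v=0); in:-
At end of tick 10: ['-', '-', '-', 'P6']

Answer: - - - P6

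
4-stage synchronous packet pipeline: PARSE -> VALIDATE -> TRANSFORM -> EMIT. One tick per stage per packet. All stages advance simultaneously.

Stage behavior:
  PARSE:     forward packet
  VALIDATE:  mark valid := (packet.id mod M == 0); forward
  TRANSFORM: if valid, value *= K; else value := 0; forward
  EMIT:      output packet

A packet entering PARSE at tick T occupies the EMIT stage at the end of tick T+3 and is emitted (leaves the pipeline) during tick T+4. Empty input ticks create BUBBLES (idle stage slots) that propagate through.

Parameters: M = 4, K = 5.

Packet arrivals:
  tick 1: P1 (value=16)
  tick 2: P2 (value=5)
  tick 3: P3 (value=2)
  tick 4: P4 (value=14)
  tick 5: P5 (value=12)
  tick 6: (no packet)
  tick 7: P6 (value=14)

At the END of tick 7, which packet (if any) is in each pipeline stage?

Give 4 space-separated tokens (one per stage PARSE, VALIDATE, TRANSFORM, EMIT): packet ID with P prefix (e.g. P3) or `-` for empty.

Answer: P6 - P5 P4

Derivation:
Tick 1: [PARSE:P1(v=16,ok=F), VALIDATE:-, TRANSFORM:-, EMIT:-] out:-; in:P1
Tick 2: [PARSE:P2(v=5,ok=F), VALIDATE:P1(v=16,ok=F), TRANSFORM:-, EMIT:-] out:-; in:P2
Tick 3: [PARSE:P3(v=2,ok=F), VALIDATE:P2(v=5,ok=F), TRANSFORM:P1(v=0,ok=F), EMIT:-] out:-; in:P3
Tick 4: [PARSE:P4(v=14,ok=F), VALIDATE:P3(v=2,ok=F), TRANSFORM:P2(v=0,ok=F), EMIT:P1(v=0,ok=F)] out:-; in:P4
Tick 5: [PARSE:P5(v=12,ok=F), VALIDATE:P4(v=14,ok=T), TRANSFORM:P3(v=0,ok=F), EMIT:P2(v=0,ok=F)] out:P1(v=0); in:P5
Tick 6: [PARSE:-, VALIDATE:P5(v=12,ok=F), TRANSFORM:P4(v=70,ok=T), EMIT:P3(v=0,ok=F)] out:P2(v=0); in:-
Tick 7: [PARSE:P6(v=14,ok=F), VALIDATE:-, TRANSFORM:P5(v=0,ok=F), EMIT:P4(v=70,ok=T)] out:P3(v=0); in:P6
At end of tick 7: ['P6', '-', 'P5', 'P4']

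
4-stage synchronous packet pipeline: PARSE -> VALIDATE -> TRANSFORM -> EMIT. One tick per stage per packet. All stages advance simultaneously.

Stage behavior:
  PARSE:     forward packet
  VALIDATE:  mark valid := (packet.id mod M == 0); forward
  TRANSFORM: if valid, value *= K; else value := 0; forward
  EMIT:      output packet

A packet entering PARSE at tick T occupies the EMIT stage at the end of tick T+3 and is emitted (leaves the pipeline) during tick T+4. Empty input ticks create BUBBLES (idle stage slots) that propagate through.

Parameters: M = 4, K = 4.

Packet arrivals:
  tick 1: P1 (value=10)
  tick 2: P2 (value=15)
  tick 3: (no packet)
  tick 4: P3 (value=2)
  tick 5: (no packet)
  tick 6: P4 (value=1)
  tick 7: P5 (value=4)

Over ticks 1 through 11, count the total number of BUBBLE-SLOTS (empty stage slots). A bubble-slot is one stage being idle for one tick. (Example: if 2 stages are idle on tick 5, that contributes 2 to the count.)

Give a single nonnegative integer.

Answer: 24

Derivation:
Tick 1: [PARSE:P1(v=10,ok=F), VALIDATE:-, TRANSFORM:-, EMIT:-] out:-; bubbles=3
Tick 2: [PARSE:P2(v=15,ok=F), VALIDATE:P1(v=10,ok=F), TRANSFORM:-, EMIT:-] out:-; bubbles=2
Tick 3: [PARSE:-, VALIDATE:P2(v=15,ok=F), TRANSFORM:P1(v=0,ok=F), EMIT:-] out:-; bubbles=2
Tick 4: [PARSE:P3(v=2,ok=F), VALIDATE:-, TRANSFORM:P2(v=0,ok=F), EMIT:P1(v=0,ok=F)] out:-; bubbles=1
Tick 5: [PARSE:-, VALIDATE:P3(v=2,ok=F), TRANSFORM:-, EMIT:P2(v=0,ok=F)] out:P1(v=0); bubbles=2
Tick 6: [PARSE:P4(v=1,ok=F), VALIDATE:-, TRANSFORM:P3(v=0,ok=F), EMIT:-] out:P2(v=0); bubbles=2
Tick 7: [PARSE:P5(v=4,ok=F), VALIDATE:P4(v=1,ok=T), TRANSFORM:-, EMIT:P3(v=0,ok=F)] out:-; bubbles=1
Tick 8: [PARSE:-, VALIDATE:P5(v=4,ok=F), TRANSFORM:P4(v=4,ok=T), EMIT:-] out:P3(v=0); bubbles=2
Tick 9: [PARSE:-, VALIDATE:-, TRANSFORM:P5(v=0,ok=F), EMIT:P4(v=4,ok=T)] out:-; bubbles=2
Tick 10: [PARSE:-, VALIDATE:-, TRANSFORM:-, EMIT:P5(v=0,ok=F)] out:P4(v=4); bubbles=3
Tick 11: [PARSE:-, VALIDATE:-, TRANSFORM:-, EMIT:-] out:P5(v=0); bubbles=4
Total bubble-slots: 24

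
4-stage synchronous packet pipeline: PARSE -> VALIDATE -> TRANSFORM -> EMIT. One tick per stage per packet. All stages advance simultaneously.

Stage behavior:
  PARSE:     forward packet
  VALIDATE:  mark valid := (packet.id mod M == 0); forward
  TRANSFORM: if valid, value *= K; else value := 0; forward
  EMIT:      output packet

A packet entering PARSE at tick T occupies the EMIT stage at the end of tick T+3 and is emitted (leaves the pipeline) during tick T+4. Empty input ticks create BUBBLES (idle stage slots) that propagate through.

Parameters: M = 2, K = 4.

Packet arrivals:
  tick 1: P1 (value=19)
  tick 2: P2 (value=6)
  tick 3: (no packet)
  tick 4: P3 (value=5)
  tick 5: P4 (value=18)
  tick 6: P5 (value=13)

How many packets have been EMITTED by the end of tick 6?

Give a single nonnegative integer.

Tick 1: [PARSE:P1(v=19,ok=F), VALIDATE:-, TRANSFORM:-, EMIT:-] out:-; in:P1
Tick 2: [PARSE:P2(v=6,ok=F), VALIDATE:P1(v=19,ok=F), TRANSFORM:-, EMIT:-] out:-; in:P2
Tick 3: [PARSE:-, VALIDATE:P2(v=6,ok=T), TRANSFORM:P1(v=0,ok=F), EMIT:-] out:-; in:-
Tick 4: [PARSE:P3(v=5,ok=F), VALIDATE:-, TRANSFORM:P2(v=24,ok=T), EMIT:P1(v=0,ok=F)] out:-; in:P3
Tick 5: [PARSE:P4(v=18,ok=F), VALIDATE:P3(v=5,ok=F), TRANSFORM:-, EMIT:P2(v=24,ok=T)] out:P1(v=0); in:P4
Tick 6: [PARSE:P5(v=13,ok=F), VALIDATE:P4(v=18,ok=T), TRANSFORM:P3(v=0,ok=F), EMIT:-] out:P2(v=24); in:P5
Emitted by tick 6: ['P1', 'P2']

Answer: 2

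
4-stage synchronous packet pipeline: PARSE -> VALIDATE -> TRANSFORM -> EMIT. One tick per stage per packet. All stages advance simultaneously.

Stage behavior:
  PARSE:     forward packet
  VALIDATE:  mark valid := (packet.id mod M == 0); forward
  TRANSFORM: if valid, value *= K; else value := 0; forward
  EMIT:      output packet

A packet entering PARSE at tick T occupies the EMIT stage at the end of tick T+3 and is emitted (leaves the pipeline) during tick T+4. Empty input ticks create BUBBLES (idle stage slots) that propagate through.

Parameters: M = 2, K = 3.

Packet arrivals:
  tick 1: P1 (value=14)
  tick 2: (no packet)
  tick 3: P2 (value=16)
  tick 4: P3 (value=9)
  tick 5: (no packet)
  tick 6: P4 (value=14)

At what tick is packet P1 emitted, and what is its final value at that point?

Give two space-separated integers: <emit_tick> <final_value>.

Tick 1: [PARSE:P1(v=14,ok=F), VALIDATE:-, TRANSFORM:-, EMIT:-] out:-; in:P1
Tick 2: [PARSE:-, VALIDATE:P1(v=14,ok=F), TRANSFORM:-, EMIT:-] out:-; in:-
Tick 3: [PARSE:P2(v=16,ok=F), VALIDATE:-, TRANSFORM:P1(v=0,ok=F), EMIT:-] out:-; in:P2
Tick 4: [PARSE:P3(v=9,ok=F), VALIDATE:P2(v=16,ok=T), TRANSFORM:-, EMIT:P1(v=0,ok=F)] out:-; in:P3
Tick 5: [PARSE:-, VALIDATE:P3(v=9,ok=F), TRANSFORM:P2(v=48,ok=T), EMIT:-] out:P1(v=0); in:-
Tick 6: [PARSE:P4(v=14,ok=F), VALIDATE:-, TRANSFORM:P3(v=0,ok=F), EMIT:P2(v=48,ok=T)] out:-; in:P4
Tick 7: [PARSE:-, VALIDATE:P4(v=14,ok=T), TRANSFORM:-, EMIT:P3(v=0,ok=F)] out:P2(v=48); in:-
Tick 8: [PARSE:-, VALIDATE:-, TRANSFORM:P4(v=42,ok=T), EMIT:-] out:P3(v=0); in:-
Tick 9: [PARSE:-, VALIDATE:-, TRANSFORM:-, EMIT:P4(v=42,ok=T)] out:-; in:-
Tick 10: [PARSE:-, VALIDATE:-, TRANSFORM:-, EMIT:-] out:P4(v=42); in:-
P1: arrives tick 1, valid=False (id=1, id%2=1), emit tick 5, final value 0

Answer: 5 0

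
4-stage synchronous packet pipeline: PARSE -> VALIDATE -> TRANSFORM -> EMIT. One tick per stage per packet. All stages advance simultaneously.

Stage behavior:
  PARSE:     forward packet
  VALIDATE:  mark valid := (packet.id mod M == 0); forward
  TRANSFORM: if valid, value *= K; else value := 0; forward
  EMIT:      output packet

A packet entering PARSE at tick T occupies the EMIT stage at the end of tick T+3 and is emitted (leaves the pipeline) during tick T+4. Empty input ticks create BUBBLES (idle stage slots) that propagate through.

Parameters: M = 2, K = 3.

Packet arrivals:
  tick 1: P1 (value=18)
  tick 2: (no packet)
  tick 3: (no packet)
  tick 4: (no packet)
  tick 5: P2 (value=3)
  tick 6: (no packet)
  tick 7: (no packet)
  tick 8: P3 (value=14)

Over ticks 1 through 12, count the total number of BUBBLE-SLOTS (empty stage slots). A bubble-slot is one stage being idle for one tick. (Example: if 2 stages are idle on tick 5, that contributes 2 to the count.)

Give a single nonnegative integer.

Tick 1: [PARSE:P1(v=18,ok=F), VALIDATE:-, TRANSFORM:-, EMIT:-] out:-; bubbles=3
Tick 2: [PARSE:-, VALIDATE:P1(v=18,ok=F), TRANSFORM:-, EMIT:-] out:-; bubbles=3
Tick 3: [PARSE:-, VALIDATE:-, TRANSFORM:P1(v=0,ok=F), EMIT:-] out:-; bubbles=3
Tick 4: [PARSE:-, VALIDATE:-, TRANSFORM:-, EMIT:P1(v=0,ok=F)] out:-; bubbles=3
Tick 5: [PARSE:P2(v=3,ok=F), VALIDATE:-, TRANSFORM:-, EMIT:-] out:P1(v=0); bubbles=3
Tick 6: [PARSE:-, VALIDATE:P2(v=3,ok=T), TRANSFORM:-, EMIT:-] out:-; bubbles=3
Tick 7: [PARSE:-, VALIDATE:-, TRANSFORM:P2(v=9,ok=T), EMIT:-] out:-; bubbles=3
Tick 8: [PARSE:P3(v=14,ok=F), VALIDATE:-, TRANSFORM:-, EMIT:P2(v=9,ok=T)] out:-; bubbles=2
Tick 9: [PARSE:-, VALIDATE:P3(v=14,ok=F), TRANSFORM:-, EMIT:-] out:P2(v=9); bubbles=3
Tick 10: [PARSE:-, VALIDATE:-, TRANSFORM:P3(v=0,ok=F), EMIT:-] out:-; bubbles=3
Tick 11: [PARSE:-, VALIDATE:-, TRANSFORM:-, EMIT:P3(v=0,ok=F)] out:-; bubbles=3
Tick 12: [PARSE:-, VALIDATE:-, TRANSFORM:-, EMIT:-] out:P3(v=0); bubbles=4
Total bubble-slots: 36

Answer: 36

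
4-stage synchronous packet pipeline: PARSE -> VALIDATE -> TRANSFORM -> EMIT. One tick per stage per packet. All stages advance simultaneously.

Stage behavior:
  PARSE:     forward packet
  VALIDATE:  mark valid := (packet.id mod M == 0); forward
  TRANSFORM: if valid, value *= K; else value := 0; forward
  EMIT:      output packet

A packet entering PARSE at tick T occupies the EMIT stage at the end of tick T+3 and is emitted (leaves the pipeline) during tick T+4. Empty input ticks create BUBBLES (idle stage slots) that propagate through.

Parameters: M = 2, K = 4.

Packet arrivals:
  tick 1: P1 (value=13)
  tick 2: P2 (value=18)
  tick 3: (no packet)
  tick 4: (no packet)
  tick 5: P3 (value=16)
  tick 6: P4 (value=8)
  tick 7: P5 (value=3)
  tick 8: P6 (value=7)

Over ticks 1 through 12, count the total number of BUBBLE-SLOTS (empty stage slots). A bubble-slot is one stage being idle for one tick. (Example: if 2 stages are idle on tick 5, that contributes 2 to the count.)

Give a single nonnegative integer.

Answer: 24

Derivation:
Tick 1: [PARSE:P1(v=13,ok=F), VALIDATE:-, TRANSFORM:-, EMIT:-] out:-; bubbles=3
Tick 2: [PARSE:P2(v=18,ok=F), VALIDATE:P1(v=13,ok=F), TRANSFORM:-, EMIT:-] out:-; bubbles=2
Tick 3: [PARSE:-, VALIDATE:P2(v=18,ok=T), TRANSFORM:P1(v=0,ok=F), EMIT:-] out:-; bubbles=2
Tick 4: [PARSE:-, VALIDATE:-, TRANSFORM:P2(v=72,ok=T), EMIT:P1(v=0,ok=F)] out:-; bubbles=2
Tick 5: [PARSE:P3(v=16,ok=F), VALIDATE:-, TRANSFORM:-, EMIT:P2(v=72,ok=T)] out:P1(v=0); bubbles=2
Tick 6: [PARSE:P4(v=8,ok=F), VALIDATE:P3(v=16,ok=F), TRANSFORM:-, EMIT:-] out:P2(v=72); bubbles=2
Tick 7: [PARSE:P5(v=3,ok=F), VALIDATE:P4(v=8,ok=T), TRANSFORM:P3(v=0,ok=F), EMIT:-] out:-; bubbles=1
Tick 8: [PARSE:P6(v=7,ok=F), VALIDATE:P5(v=3,ok=F), TRANSFORM:P4(v=32,ok=T), EMIT:P3(v=0,ok=F)] out:-; bubbles=0
Tick 9: [PARSE:-, VALIDATE:P6(v=7,ok=T), TRANSFORM:P5(v=0,ok=F), EMIT:P4(v=32,ok=T)] out:P3(v=0); bubbles=1
Tick 10: [PARSE:-, VALIDATE:-, TRANSFORM:P6(v=28,ok=T), EMIT:P5(v=0,ok=F)] out:P4(v=32); bubbles=2
Tick 11: [PARSE:-, VALIDATE:-, TRANSFORM:-, EMIT:P6(v=28,ok=T)] out:P5(v=0); bubbles=3
Tick 12: [PARSE:-, VALIDATE:-, TRANSFORM:-, EMIT:-] out:P6(v=28); bubbles=4
Total bubble-slots: 24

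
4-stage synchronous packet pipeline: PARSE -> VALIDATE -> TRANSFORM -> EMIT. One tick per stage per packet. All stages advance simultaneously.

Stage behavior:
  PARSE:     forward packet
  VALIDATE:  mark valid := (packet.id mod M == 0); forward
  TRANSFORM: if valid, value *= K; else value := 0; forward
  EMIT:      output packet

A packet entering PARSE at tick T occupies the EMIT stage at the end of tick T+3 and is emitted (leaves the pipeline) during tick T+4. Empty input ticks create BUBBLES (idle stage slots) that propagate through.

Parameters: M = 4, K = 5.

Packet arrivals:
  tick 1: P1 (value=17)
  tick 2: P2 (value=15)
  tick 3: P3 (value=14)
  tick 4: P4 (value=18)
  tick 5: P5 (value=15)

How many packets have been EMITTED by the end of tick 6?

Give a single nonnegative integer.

Tick 1: [PARSE:P1(v=17,ok=F), VALIDATE:-, TRANSFORM:-, EMIT:-] out:-; in:P1
Tick 2: [PARSE:P2(v=15,ok=F), VALIDATE:P1(v=17,ok=F), TRANSFORM:-, EMIT:-] out:-; in:P2
Tick 3: [PARSE:P3(v=14,ok=F), VALIDATE:P2(v=15,ok=F), TRANSFORM:P1(v=0,ok=F), EMIT:-] out:-; in:P3
Tick 4: [PARSE:P4(v=18,ok=F), VALIDATE:P3(v=14,ok=F), TRANSFORM:P2(v=0,ok=F), EMIT:P1(v=0,ok=F)] out:-; in:P4
Tick 5: [PARSE:P5(v=15,ok=F), VALIDATE:P4(v=18,ok=T), TRANSFORM:P3(v=0,ok=F), EMIT:P2(v=0,ok=F)] out:P1(v=0); in:P5
Tick 6: [PARSE:-, VALIDATE:P5(v=15,ok=F), TRANSFORM:P4(v=90,ok=T), EMIT:P3(v=0,ok=F)] out:P2(v=0); in:-
Emitted by tick 6: ['P1', 'P2']

Answer: 2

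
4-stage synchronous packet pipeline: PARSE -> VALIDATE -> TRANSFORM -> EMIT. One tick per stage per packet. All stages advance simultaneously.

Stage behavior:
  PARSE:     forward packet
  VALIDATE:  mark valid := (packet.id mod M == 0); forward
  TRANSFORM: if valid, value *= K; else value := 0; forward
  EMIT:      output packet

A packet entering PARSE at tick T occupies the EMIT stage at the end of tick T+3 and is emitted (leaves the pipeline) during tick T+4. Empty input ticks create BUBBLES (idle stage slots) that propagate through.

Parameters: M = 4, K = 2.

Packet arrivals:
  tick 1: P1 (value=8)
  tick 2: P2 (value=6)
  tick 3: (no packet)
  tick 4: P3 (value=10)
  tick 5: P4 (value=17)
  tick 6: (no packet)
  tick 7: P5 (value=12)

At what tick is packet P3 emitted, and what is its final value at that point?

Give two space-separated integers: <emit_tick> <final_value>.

Tick 1: [PARSE:P1(v=8,ok=F), VALIDATE:-, TRANSFORM:-, EMIT:-] out:-; in:P1
Tick 2: [PARSE:P2(v=6,ok=F), VALIDATE:P1(v=8,ok=F), TRANSFORM:-, EMIT:-] out:-; in:P2
Tick 3: [PARSE:-, VALIDATE:P2(v=6,ok=F), TRANSFORM:P1(v=0,ok=F), EMIT:-] out:-; in:-
Tick 4: [PARSE:P3(v=10,ok=F), VALIDATE:-, TRANSFORM:P2(v=0,ok=F), EMIT:P1(v=0,ok=F)] out:-; in:P3
Tick 5: [PARSE:P4(v=17,ok=F), VALIDATE:P3(v=10,ok=F), TRANSFORM:-, EMIT:P2(v=0,ok=F)] out:P1(v=0); in:P4
Tick 6: [PARSE:-, VALIDATE:P4(v=17,ok=T), TRANSFORM:P3(v=0,ok=F), EMIT:-] out:P2(v=0); in:-
Tick 7: [PARSE:P5(v=12,ok=F), VALIDATE:-, TRANSFORM:P4(v=34,ok=T), EMIT:P3(v=0,ok=F)] out:-; in:P5
Tick 8: [PARSE:-, VALIDATE:P5(v=12,ok=F), TRANSFORM:-, EMIT:P4(v=34,ok=T)] out:P3(v=0); in:-
Tick 9: [PARSE:-, VALIDATE:-, TRANSFORM:P5(v=0,ok=F), EMIT:-] out:P4(v=34); in:-
Tick 10: [PARSE:-, VALIDATE:-, TRANSFORM:-, EMIT:P5(v=0,ok=F)] out:-; in:-
Tick 11: [PARSE:-, VALIDATE:-, TRANSFORM:-, EMIT:-] out:P5(v=0); in:-
P3: arrives tick 4, valid=False (id=3, id%4=3), emit tick 8, final value 0

Answer: 8 0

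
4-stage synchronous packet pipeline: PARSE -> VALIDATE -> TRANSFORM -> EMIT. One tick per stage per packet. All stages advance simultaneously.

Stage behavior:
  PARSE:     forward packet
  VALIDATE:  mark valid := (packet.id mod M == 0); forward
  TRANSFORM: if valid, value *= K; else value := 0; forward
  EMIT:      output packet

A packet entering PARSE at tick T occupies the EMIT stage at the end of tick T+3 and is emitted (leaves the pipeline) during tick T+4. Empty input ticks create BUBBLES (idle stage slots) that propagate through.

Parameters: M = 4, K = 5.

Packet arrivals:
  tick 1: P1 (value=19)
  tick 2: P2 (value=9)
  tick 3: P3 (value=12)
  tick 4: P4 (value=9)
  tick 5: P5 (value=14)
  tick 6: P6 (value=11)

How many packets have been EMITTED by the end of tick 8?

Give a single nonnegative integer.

Answer: 4

Derivation:
Tick 1: [PARSE:P1(v=19,ok=F), VALIDATE:-, TRANSFORM:-, EMIT:-] out:-; in:P1
Tick 2: [PARSE:P2(v=9,ok=F), VALIDATE:P1(v=19,ok=F), TRANSFORM:-, EMIT:-] out:-; in:P2
Tick 3: [PARSE:P3(v=12,ok=F), VALIDATE:P2(v=9,ok=F), TRANSFORM:P1(v=0,ok=F), EMIT:-] out:-; in:P3
Tick 4: [PARSE:P4(v=9,ok=F), VALIDATE:P3(v=12,ok=F), TRANSFORM:P2(v=0,ok=F), EMIT:P1(v=0,ok=F)] out:-; in:P4
Tick 5: [PARSE:P5(v=14,ok=F), VALIDATE:P4(v=9,ok=T), TRANSFORM:P3(v=0,ok=F), EMIT:P2(v=0,ok=F)] out:P1(v=0); in:P5
Tick 6: [PARSE:P6(v=11,ok=F), VALIDATE:P5(v=14,ok=F), TRANSFORM:P4(v=45,ok=T), EMIT:P3(v=0,ok=F)] out:P2(v=0); in:P6
Tick 7: [PARSE:-, VALIDATE:P6(v=11,ok=F), TRANSFORM:P5(v=0,ok=F), EMIT:P4(v=45,ok=T)] out:P3(v=0); in:-
Tick 8: [PARSE:-, VALIDATE:-, TRANSFORM:P6(v=0,ok=F), EMIT:P5(v=0,ok=F)] out:P4(v=45); in:-
Emitted by tick 8: ['P1', 'P2', 'P3', 'P4']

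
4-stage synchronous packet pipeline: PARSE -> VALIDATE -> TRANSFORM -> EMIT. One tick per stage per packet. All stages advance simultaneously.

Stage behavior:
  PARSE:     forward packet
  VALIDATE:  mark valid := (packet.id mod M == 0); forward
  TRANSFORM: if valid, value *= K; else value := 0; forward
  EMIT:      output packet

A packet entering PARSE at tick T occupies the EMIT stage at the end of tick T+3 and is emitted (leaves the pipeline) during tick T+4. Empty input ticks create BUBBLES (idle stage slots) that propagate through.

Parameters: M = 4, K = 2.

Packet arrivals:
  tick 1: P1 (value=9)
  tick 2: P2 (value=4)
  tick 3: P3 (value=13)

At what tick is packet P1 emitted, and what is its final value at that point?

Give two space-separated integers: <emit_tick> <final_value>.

Tick 1: [PARSE:P1(v=9,ok=F), VALIDATE:-, TRANSFORM:-, EMIT:-] out:-; in:P1
Tick 2: [PARSE:P2(v=4,ok=F), VALIDATE:P1(v=9,ok=F), TRANSFORM:-, EMIT:-] out:-; in:P2
Tick 3: [PARSE:P3(v=13,ok=F), VALIDATE:P2(v=4,ok=F), TRANSFORM:P1(v=0,ok=F), EMIT:-] out:-; in:P3
Tick 4: [PARSE:-, VALIDATE:P3(v=13,ok=F), TRANSFORM:P2(v=0,ok=F), EMIT:P1(v=0,ok=F)] out:-; in:-
Tick 5: [PARSE:-, VALIDATE:-, TRANSFORM:P3(v=0,ok=F), EMIT:P2(v=0,ok=F)] out:P1(v=0); in:-
Tick 6: [PARSE:-, VALIDATE:-, TRANSFORM:-, EMIT:P3(v=0,ok=F)] out:P2(v=0); in:-
Tick 7: [PARSE:-, VALIDATE:-, TRANSFORM:-, EMIT:-] out:P3(v=0); in:-
P1: arrives tick 1, valid=False (id=1, id%4=1), emit tick 5, final value 0

Answer: 5 0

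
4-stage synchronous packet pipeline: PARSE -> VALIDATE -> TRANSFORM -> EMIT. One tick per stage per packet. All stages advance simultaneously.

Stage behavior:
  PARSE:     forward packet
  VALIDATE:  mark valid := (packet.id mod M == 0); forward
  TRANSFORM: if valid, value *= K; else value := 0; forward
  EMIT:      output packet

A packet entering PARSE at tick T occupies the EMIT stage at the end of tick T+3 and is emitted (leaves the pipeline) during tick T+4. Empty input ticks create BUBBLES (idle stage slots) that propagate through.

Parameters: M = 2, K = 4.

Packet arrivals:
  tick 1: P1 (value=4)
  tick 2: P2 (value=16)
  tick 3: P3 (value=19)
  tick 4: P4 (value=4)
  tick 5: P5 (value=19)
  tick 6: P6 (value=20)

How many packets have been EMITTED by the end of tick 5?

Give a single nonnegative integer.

Answer: 1

Derivation:
Tick 1: [PARSE:P1(v=4,ok=F), VALIDATE:-, TRANSFORM:-, EMIT:-] out:-; in:P1
Tick 2: [PARSE:P2(v=16,ok=F), VALIDATE:P1(v=4,ok=F), TRANSFORM:-, EMIT:-] out:-; in:P2
Tick 3: [PARSE:P3(v=19,ok=F), VALIDATE:P2(v=16,ok=T), TRANSFORM:P1(v=0,ok=F), EMIT:-] out:-; in:P3
Tick 4: [PARSE:P4(v=4,ok=F), VALIDATE:P3(v=19,ok=F), TRANSFORM:P2(v=64,ok=T), EMIT:P1(v=0,ok=F)] out:-; in:P4
Tick 5: [PARSE:P5(v=19,ok=F), VALIDATE:P4(v=4,ok=T), TRANSFORM:P3(v=0,ok=F), EMIT:P2(v=64,ok=T)] out:P1(v=0); in:P5
Emitted by tick 5: ['P1']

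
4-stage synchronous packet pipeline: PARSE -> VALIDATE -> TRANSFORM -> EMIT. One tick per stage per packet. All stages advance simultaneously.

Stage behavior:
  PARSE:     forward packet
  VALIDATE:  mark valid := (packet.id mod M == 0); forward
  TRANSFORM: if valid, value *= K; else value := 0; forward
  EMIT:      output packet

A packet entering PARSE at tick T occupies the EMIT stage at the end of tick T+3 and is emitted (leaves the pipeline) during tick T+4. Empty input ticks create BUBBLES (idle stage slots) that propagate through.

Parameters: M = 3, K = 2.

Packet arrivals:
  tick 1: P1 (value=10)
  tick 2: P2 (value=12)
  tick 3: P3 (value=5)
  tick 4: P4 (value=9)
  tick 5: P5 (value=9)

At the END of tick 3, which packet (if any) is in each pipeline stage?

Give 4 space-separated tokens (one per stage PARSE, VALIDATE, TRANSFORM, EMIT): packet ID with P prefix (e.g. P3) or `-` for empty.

Tick 1: [PARSE:P1(v=10,ok=F), VALIDATE:-, TRANSFORM:-, EMIT:-] out:-; in:P1
Tick 2: [PARSE:P2(v=12,ok=F), VALIDATE:P1(v=10,ok=F), TRANSFORM:-, EMIT:-] out:-; in:P2
Tick 3: [PARSE:P3(v=5,ok=F), VALIDATE:P2(v=12,ok=F), TRANSFORM:P1(v=0,ok=F), EMIT:-] out:-; in:P3
At end of tick 3: ['P3', 'P2', 'P1', '-']

Answer: P3 P2 P1 -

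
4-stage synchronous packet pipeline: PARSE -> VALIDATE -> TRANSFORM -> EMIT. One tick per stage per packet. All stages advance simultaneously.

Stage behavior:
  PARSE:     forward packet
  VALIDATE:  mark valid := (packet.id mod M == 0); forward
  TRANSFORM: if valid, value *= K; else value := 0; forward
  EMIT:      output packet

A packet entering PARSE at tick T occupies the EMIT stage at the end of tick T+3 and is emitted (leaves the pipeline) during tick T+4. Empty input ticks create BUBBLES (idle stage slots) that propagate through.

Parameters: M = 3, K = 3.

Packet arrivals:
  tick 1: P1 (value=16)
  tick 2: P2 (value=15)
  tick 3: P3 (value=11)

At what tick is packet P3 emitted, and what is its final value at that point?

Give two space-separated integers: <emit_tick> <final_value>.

Tick 1: [PARSE:P1(v=16,ok=F), VALIDATE:-, TRANSFORM:-, EMIT:-] out:-; in:P1
Tick 2: [PARSE:P2(v=15,ok=F), VALIDATE:P1(v=16,ok=F), TRANSFORM:-, EMIT:-] out:-; in:P2
Tick 3: [PARSE:P3(v=11,ok=F), VALIDATE:P2(v=15,ok=F), TRANSFORM:P1(v=0,ok=F), EMIT:-] out:-; in:P3
Tick 4: [PARSE:-, VALIDATE:P3(v=11,ok=T), TRANSFORM:P2(v=0,ok=F), EMIT:P1(v=0,ok=F)] out:-; in:-
Tick 5: [PARSE:-, VALIDATE:-, TRANSFORM:P3(v=33,ok=T), EMIT:P2(v=0,ok=F)] out:P1(v=0); in:-
Tick 6: [PARSE:-, VALIDATE:-, TRANSFORM:-, EMIT:P3(v=33,ok=T)] out:P2(v=0); in:-
Tick 7: [PARSE:-, VALIDATE:-, TRANSFORM:-, EMIT:-] out:P3(v=33); in:-
P3: arrives tick 3, valid=True (id=3, id%3=0), emit tick 7, final value 33

Answer: 7 33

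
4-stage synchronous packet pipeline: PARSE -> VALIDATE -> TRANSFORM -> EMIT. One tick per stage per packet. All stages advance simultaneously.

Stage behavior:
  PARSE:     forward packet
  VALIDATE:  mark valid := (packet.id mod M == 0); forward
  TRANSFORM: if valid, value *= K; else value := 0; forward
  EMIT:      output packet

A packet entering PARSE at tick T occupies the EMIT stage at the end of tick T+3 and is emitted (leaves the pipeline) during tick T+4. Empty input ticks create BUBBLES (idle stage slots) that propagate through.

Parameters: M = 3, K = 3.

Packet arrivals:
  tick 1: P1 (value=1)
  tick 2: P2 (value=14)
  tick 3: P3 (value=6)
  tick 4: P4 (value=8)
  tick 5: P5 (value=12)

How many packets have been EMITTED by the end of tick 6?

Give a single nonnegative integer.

Answer: 2

Derivation:
Tick 1: [PARSE:P1(v=1,ok=F), VALIDATE:-, TRANSFORM:-, EMIT:-] out:-; in:P1
Tick 2: [PARSE:P2(v=14,ok=F), VALIDATE:P1(v=1,ok=F), TRANSFORM:-, EMIT:-] out:-; in:P2
Tick 3: [PARSE:P3(v=6,ok=F), VALIDATE:P2(v=14,ok=F), TRANSFORM:P1(v=0,ok=F), EMIT:-] out:-; in:P3
Tick 4: [PARSE:P4(v=8,ok=F), VALIDATE:P3(v=6,ok=T), TRANSFORM:P2(v=0,ok=F), EMIT:P1(v=0,ok=F)] out:-; in:P4
Tick 5: [PARSE:P5(v=12,ok=F), VALIDATE:P4(v=8,ok=F), TRANSFORM:P3(v=18,ok=T), EMIT:P2(v=0,ok=F)] out:P1(v=0); in:P5
Tick 6: [PARSE:-, VALIDATE:P5(v=12,ok=F), TRANSFORM:P4(v=0,ok=F), EMIT:P3(v=18,ok=T)] out:P2(v=0); in:-
Emitted by tick 6: ['P1', 'P2']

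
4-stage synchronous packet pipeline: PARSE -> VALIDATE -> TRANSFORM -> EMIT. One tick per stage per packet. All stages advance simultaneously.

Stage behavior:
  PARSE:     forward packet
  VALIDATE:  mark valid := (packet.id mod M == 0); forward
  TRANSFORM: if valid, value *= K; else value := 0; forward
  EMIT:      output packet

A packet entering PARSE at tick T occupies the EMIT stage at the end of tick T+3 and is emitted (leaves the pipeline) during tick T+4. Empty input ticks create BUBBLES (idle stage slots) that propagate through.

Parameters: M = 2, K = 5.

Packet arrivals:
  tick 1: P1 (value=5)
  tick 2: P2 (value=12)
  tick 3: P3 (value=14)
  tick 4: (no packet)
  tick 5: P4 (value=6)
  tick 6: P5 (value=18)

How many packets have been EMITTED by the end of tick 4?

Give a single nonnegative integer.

Tick 1: [PARSE:P1(v=5,ok=F), VALIDATE:-, TRANSFORM:-, EMIT:-] out:-; in:P1
Tick 2: [PARSE:P2(v=12,ok=F), VALIDATE:P1(v=5,ok=F), TRANSFORM:-, EMIT:-] out:-; in:P2
Tick 3: [PARSE:P3(v=14,ok=F), VALIDATE:P2(v=12,ok=T), TRANSFORM:P1(v=0,ok=F), EMIT:-] out:-; in:P3
Tick 4: [PARSE:-, VALIDATE:P3(v=14,ok=F), TRANSFORM:P2(v=60,ok=T), EMIT:P1(v=0,ok=F)] out:-; in:-
Emitted by tick 4: []

Answer: 0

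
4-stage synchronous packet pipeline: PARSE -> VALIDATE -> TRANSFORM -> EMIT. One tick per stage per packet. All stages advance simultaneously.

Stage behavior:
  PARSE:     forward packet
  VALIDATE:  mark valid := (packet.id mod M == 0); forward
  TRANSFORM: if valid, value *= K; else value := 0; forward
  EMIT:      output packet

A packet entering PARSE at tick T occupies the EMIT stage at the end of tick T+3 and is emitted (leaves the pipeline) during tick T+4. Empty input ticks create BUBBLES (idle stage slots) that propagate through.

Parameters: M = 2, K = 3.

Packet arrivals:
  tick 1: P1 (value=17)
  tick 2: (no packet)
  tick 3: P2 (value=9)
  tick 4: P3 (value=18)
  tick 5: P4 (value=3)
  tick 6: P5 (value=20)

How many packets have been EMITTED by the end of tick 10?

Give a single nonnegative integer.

Tick 1: [PARSE:P1(v=17,ok=F), VALIDATE:-, TRANSFORM:-, EMIT:-] out:-; in:P1
Tick 2: [PARSE:-, VALIDATE:P1(v=17,ok=F), TRANSFORM:-, EMIT:-] out:-; in:-
Tick 3: [PARSE:P2(v=9,ok=F), VALIDATE:-, TRANSFORM:P1(v=0,ok=F), EMIT:-] out:-; in:P2
Tick 4: [PARSE:P3(v=18,ok=F), VALIDATE:P2(v=9,ok=T), TRANSFORM:-, EMIT:P1(v=0,ok=F)] out:-; in:P3
Tick 5: [PARSE:P4(v=3,ok=F), VALIDATE:P3(v=18,ok=F), TRANSFORM:P2(v=27,ok=T), EMIT:-] out:P1(v=0); in:P4
Tick 6: [PARSE:P5(v=20,ok=F), VALIDATE:P4(v=3,ok=T), TRANSFORM:P3(v=0,ok=F), EMIT:P2(v=27,ok=T)] out:-; in:P5
Tick 7: [PARSE:-, VALIDATE:P5(v=20,ok=F), TRANSFORM:P4(v=9,ok=T), EMIT:P3(v=0,ok=F)] out:P2(v=27); in:-
Tick 8: [PARSE:-, VALIDATE:-, TRANSFORM:P5(v=0,ok=F), EMIT:P4(v=9,ok=T)] out:P3(v=0); in:-
Tick 9: [PARSE:-, VALIDATE:-, TRANSFORM:-, EMIT:P5(v=0,ok=F)] out:P4(v=9); in:-
Tick 10: [PARSE:-, VALIDATE:-, TRANSFORM:-, EMIT:-] out:P5(v=0); in:-
Emitted by tick 10: ['P1', 'P2', 'P3', 'P4', 'P5']

Answer: 5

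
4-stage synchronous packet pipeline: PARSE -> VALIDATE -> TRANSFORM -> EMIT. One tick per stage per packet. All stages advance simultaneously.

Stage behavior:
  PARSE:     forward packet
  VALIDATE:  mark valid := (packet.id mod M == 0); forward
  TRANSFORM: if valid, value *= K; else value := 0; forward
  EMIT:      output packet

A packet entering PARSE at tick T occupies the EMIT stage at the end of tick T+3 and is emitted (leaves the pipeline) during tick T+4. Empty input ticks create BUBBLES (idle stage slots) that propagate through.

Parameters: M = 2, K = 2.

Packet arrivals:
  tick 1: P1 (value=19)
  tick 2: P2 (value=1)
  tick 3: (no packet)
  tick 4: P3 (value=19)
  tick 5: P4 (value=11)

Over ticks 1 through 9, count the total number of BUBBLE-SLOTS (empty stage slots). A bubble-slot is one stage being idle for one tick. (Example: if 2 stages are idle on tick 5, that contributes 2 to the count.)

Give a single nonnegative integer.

Answer: 20

Derivation:
Tick 1: [PARSE:P1(v=19,ok=F), VALIDATE:-, TRANSFORM:-, EMIT:-] out:-; bubbles=3
Tick 2: [PARSE:P2(v=1,ok=F), VALIDATE:P1(v=19,ok=F), TRANSFORM:-, EMIT:-] out:-; bubbles=2
Tick 3: [PARSE:-, VALIDATE:P2(v=1,ok=T), TRANSFORM:P1(v=0,ok=F), EMIT:-] out:-; bubbles=2
Tick 4: [PARSE:P3(v=19,ok=F), VALIDATE:-, TRANSFORM:P2(v=2,ok=T), EMIT:P1(v=0,ok=F)] out:-; bubbles=1
Tick 5: [PARSE:P4(v=11,ok=F), VALIDATE:P3(v=19,ok=F), TRANSFORM:-, EMIT:P2(v=2,ok=T)] out:P1(v=0); bubbles=1
Tick 6: [PARSE:-, VALIDATE:P4(v=11,ok=T), TRANSFORM:P3(v=0,ok=F), EMIT:-] out:P2(v=2); bubbles=2
Tick 7: [PARSE:-, VALIDATE:-, TRANSFORM:P4(v=22,ok=T), EMIT:P3(v=0,ok=F)] out:-; bubbles=2
Tick 8: [PARSE:-, VALIDATE:-, TRANSFORM:-, EMIT:P4(v=22,ok=T)] out:P3(v=0); bubbles=3
Tick 9: [PARSE:-, VALIDATE:-, TRANSFORM:-, EMIT:-] out:P4(v=22); bubbles=4
Total bubble-slots: 20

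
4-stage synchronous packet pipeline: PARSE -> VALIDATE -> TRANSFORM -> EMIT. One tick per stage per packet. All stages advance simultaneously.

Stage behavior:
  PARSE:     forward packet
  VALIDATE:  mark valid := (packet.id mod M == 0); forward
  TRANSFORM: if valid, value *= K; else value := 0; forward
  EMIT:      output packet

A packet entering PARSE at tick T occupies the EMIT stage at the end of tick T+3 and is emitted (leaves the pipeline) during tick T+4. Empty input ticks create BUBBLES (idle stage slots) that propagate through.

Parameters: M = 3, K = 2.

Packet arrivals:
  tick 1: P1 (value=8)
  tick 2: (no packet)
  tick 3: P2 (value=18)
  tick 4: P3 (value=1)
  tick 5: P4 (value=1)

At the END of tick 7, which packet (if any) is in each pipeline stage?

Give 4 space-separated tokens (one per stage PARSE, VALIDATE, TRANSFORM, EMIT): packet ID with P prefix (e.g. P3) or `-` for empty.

Answer: - - P4 P3

Derivation:
Tick 1: [PARSE:P1(v=8,ok=F), VALIDATE:-, TRANSFORM:-, EMIT:-] out:-; in:P1
Tick 2: [PARSE:-, VALIDATE:P1(v=8,ok=F), TRANSFORM:-, EMIT:-] out:-; in:-
Tick 3: [PARSE:P2(v=18,ok=F), VALIDATE:-, TRANSFORM:P1(v=0,ok=F), EMIT:-] out:-; in:P2
Tick 4: [PARSE:P3(v=1,ok=F), VALIDATE:P2(v=18,ok=F), TRANSFORM:-, EMIT:P1(v=0,ok=F)] out:-; in:P3
Tick 5: [PARSE:P4(v=1,ok=F), VALIDATE:P3(v=1,ok=T), TRANSFORM:P2(v=0,ok=F), EMIT:-] out:P1(v=0); in:P4
Tick 6: [PARSE:-, VALIDATE:P4(v=1,ok=F), TRANSFORM:P3(v=2,ok=T), EMIT:P2(v=0,ok=F)] out:-; in:-
Tick 7: [PARSE:-, VALIDATE:-, TRANSFORM:P4(v=0,ok=F), EMIT:P3(v=2,ok=T)] out:P2(v=0); in:-
At end of tick 7: ['-', '-', 'P4', 'P3']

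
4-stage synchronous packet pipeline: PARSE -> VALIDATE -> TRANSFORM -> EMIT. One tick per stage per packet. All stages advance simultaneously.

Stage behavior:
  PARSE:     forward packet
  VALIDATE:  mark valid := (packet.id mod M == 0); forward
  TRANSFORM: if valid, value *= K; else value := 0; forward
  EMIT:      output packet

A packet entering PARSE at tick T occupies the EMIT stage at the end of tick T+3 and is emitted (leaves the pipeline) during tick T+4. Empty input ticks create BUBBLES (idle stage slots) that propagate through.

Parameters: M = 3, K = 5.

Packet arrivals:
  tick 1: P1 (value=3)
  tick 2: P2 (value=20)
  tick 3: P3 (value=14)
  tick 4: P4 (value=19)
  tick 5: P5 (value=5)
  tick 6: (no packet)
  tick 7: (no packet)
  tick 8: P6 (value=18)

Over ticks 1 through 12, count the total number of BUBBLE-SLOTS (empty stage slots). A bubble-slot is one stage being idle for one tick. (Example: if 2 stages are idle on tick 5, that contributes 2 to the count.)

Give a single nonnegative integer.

Tick 1: [PARSE:P1(v=3,ok=F), VALIDATE:-, TRANSFORM:-, EMIT:-] out:-; bubbles=3
Tick 2: [PARSE:P2(v=20,ok=F), VALIDATE:P1(v=3,ok=F), TRANSFORM:-, EMIT:-] out:-; bubbles=2
Tick 3: [PARSE:P3(v=14,ok=F), VALIDATE:P2(v=20,ok=F), TRANSFORM:P1(v=0,ok=F), EMIT:-] out:-; bubbles=1
Tick 4: [PARSE:P4(v=19,ok=F), VALIDATE:P3(v=14,ok=T), TRANSFORM:P2(v=0,ok=F), EMIT:P1(v=0,ok=F)] out:-; bubbles=0
Tick 5: [PARSE:P5(v=5,ok=F), VALIDATE:P4(v=19,ok=F), TRANSFORM:P3(v=70,ok=T), EMIT:P2(v=0,ok=F)] out:P1(v=0); bubbles=0
Tick 6: [PARSE:-, VALIDATE:P5(v=5,ok=F), TRANSFORM:P4(v=0,ok=F), EMIT:P3(v=70,ok=T)] out:P2(v=0); bubbles=1
Tick 7: [PARSE:-, VALIDATE:-, TRANSFORM:P5(v=0,ok=F), EMIT:P4(v=0,ok=F)] out:P3(v=70); bubbles=2
Tick 8: [PARSE:P6(v=18,ok=F), VALIDATE:-, TRANSFORM:-, EMIT:P5(v=0,ok=F)] out:P4(v=0); bubbles=2
Tick 9: [PARSE:-, VALIDATE:P6(v=18,ok=T), TRANSFORM:-, EMIT:-] out:P5(v=0); bubbles=3
Tick 10: [PARSE:-, VALIDATE:-, TRANSFORM:P6(v=90,ok=T), EMIT:-] out:-; bubbles=3
Tick 11: [PARSE:-, VALIDATE:-, TRANSFORM:-, EMIT:P6(v=90,ok=T)] out:-; bubbles=3
Tick 12: [PARSE:-, VALIDATE:-, TRANSFORM:-, EMIT:-] out:P6(v=90); bubbles=4
Total bubble-slots: 24

Answer: 24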